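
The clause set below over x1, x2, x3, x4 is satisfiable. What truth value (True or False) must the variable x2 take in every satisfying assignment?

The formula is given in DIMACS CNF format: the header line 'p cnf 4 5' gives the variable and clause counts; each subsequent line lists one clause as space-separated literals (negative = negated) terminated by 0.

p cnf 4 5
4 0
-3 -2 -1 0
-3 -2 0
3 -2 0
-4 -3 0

Suppose x2 = True.
From the singleton clause (x4), x4 = True.
From the singleton clause (¬x3), x3 = False.
Now (x3) is unsatisfied and unit — conflict.
So every satisfying assignment has x2 = False.

False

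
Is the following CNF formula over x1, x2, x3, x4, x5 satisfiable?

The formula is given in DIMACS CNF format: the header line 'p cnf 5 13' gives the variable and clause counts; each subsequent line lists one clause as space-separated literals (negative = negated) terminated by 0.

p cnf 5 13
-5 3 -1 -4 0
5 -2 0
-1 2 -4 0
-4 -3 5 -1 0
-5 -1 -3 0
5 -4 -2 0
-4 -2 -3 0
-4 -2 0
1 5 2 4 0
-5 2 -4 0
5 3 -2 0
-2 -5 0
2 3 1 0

Yes

Suppose x5 = False.
From the singleton clause (¬x2), x2 = False.
Suppose x1 = True.
From the singleton clause (¬x4), x4 = False.
All clauses hold; x3 can take either value.
A satisfying assignment: x1: True,  x2: False,  x3: False,  x4: False,  x5: False.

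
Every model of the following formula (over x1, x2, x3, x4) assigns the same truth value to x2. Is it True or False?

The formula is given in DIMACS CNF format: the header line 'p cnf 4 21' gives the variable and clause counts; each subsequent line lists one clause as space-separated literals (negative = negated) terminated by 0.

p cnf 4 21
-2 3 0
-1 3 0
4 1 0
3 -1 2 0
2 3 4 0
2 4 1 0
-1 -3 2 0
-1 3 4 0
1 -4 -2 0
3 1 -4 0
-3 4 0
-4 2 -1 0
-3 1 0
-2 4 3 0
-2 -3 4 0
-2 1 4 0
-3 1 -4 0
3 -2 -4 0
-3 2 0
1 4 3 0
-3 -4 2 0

Suppose x2 = False.
(¬x3) alone gives x3 = False.
(¬x1) alone gives x1 = False.
(x4) alone gives x4 = True.
Now (¬x4) is unsatisfied and unit — conflict.
So every satisfying assignment has x2 = True.

True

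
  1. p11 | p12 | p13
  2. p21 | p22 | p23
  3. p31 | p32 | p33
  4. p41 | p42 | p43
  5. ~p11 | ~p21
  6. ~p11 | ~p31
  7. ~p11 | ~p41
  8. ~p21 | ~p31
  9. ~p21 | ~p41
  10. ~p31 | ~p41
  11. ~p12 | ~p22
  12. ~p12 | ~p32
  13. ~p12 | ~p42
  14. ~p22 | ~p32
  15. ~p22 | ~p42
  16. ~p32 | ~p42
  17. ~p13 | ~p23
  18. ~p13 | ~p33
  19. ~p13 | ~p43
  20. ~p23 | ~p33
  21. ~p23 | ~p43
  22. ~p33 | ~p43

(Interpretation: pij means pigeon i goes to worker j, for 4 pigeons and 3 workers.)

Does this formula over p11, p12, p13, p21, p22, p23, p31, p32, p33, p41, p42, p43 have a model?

Branch on p11: set p11 = 0.
Branch on p12: set p12 = 1.
Unit clause (~p22) forces p22 = 0.
Unit clause (~p32) forces p32 = 0.
Unit clause (~p42) forces p42 = 0.
Branch on p21: set p21 = 1.
Unit clause (~p31) forces p31 = 0.
Unit clause (p33) forces p33 = 1.
Unit clause (~p41) forces p41 = 0.
Unit clause (p43) forces p43 = 1.
But (~p43) is also a unit clause — contradiction.
That branch fails; take p21 = 0 instead.
Unit clause (p23) forces p23 = 1.
Unit clause (~p13) forces p13 = 0.
Unit clause (~p33) forces p33 = 0.
Unit clause (p31) forces p31 = 1.
Unit clause (~p41) forces p41 = 0.
Unit clause (p43) forces p43 = 1.
But (~p43) is also a unit clause — contradiction.
Either choice for p21 ends in contradiction.
That branch fails; take p12 = 0 instead.
Unit clause (p13) forces p13 = 1.
Unit clause (~p23) forces p23 = 0.
Unit clause (~p33) forces p33 = 0.
Unit clause (~p43) forces p43 = 0.
Branch on p21: set p21 = 1.
Unit clause (~p31) forces p31 = 0.
Unit clause (p32) forces p32 = 1.
Unit clause (~p41) forces p41 = 0.
Unit clause (p42) forces p42 = 1.
But (~p42) is also a unit clause — contradiction.
That branch fails; take p21 = 0 instead.
Unit clause (p22) forces p22 = 1.
Unit clause (~p32) forces p32 = 0.
Unit clause (p31) forces p31 = 1.
Unit clause (~p41) forces p41 = 0.
Unit clause (p42) forces p42 = 1.
But (~p42) is also a unit clause — contradiction.
Either choice for p21 ends in contradiction.
Either choice for p12 ends in contradiction.
That branch fails; take p11 = 1 instead.
Unit clause (~p21) forces p21 = 0.
Unit clause (~p31) forces p31 = 0.
Unit clause (~p41) forces p41 = 0.
Branch on p22: set p22 = 1.
Unit clause (~p12) forces p12 = 0.
Unit clause (~p32) forces p32 = 0.
Unit clause (p33) forces p33 = 1.
Unit clause (~p42) forces p42 = 0.
Unit clause (p43) forces p43 = 1.
But (~p43) is also a unit clause — contradiction.
That branch fails; take p22 = 0 instead.
Unit clause (p23) forces p23 = 1.
Unit clause (~p13) forces p13 = 0.
Unit clause (~p33) forces p33 = 0.
Unit clause (p32) forces p32 = 1.
Unit clause (~p12) forces p12 = 0.
Unit clause (~p42) forces p42 = 0.
Unit clause (p43) forces p43 = 1.
But (~p43) is also a unit clause — contradiction.
Either choice for p22 ends in contradiction.
Either choice for p11 ends in contradiction.
No assignment satisfies every clause.

No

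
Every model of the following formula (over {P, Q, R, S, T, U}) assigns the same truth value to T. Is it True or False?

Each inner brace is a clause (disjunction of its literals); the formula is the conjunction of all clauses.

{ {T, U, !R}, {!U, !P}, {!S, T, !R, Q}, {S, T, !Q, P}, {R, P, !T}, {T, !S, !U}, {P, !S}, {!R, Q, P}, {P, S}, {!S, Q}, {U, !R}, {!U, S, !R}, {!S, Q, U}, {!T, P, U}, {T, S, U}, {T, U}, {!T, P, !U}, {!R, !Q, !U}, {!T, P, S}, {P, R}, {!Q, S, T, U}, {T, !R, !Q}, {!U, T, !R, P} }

True

Suppose T = false.
(U) alone gives U = true.
(!P) alone gives P = false.
(!S) alone gives S = false.
That conflicts with the unit clause (S).
So every satisfying assignment has T = True.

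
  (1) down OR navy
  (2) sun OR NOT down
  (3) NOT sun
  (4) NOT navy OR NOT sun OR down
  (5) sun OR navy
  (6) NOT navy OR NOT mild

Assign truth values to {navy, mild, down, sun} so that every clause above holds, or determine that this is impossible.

navy: true; mild: false; down: false; sun: false

The clause (NOT sun) is unit, so sun = false.
The clause (NOT down) is unit, so down = false.
The clause (navy) is unit, so navy = true.
The clause (NOT mild) is unit, so mild = false.
This assignment satisfies each clause.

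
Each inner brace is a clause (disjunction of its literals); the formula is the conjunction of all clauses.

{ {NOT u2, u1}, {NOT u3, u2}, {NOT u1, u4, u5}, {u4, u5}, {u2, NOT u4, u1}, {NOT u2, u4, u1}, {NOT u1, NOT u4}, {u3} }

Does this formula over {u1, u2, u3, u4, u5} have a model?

Unit clause (u3) forces u3 = true.
Unit clause (u2) forces u2 = true.
Unit clause (u1) forces u1 = true.
Unit clause (NOT u4) forces u4 = false.
Unit clause (u5) forces u5 = true.
This assignment satisfies each clause.
A satisfying assignment: u1 ↦ true; u2 ↦ true; u3 ↦ true; u4 ↦ false; u5 ↦ true.

Yes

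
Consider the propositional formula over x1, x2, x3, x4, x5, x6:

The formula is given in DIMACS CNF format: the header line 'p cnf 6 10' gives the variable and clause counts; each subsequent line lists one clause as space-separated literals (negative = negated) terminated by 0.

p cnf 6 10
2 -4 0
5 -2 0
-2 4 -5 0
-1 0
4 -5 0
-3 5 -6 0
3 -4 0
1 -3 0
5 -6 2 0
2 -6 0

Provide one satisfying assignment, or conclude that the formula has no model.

Unit clause (¬x1) forces x1 = False.
Unit clause (¬x3) forces x3 = False.
Unit clause (¬x4) forces x4 = False.
Unit clause (¬x5) forces x5 = False.
Unit clause (¬x2) forces x2 = False.
Unit clause (¬x6) forces x6 = False.
This assignment satisfies each clause.

x1=False, x2=False, x3=False, x4=False, x5=False, x6=False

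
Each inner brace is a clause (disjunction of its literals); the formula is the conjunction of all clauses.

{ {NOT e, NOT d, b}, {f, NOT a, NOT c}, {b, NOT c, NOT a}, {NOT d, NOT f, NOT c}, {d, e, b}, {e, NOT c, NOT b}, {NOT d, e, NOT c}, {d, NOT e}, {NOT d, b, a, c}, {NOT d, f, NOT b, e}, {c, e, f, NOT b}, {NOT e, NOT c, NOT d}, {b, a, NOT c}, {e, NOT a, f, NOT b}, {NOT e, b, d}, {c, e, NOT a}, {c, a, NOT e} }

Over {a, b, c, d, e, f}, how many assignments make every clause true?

There are 2^6 = 64 truth assignments over (a, b, c, d, e, f).
Split on a. With a = true, the clauses containing a are satisfied and NOT a drops from the rest; 2 of the 2^5 = 32 assignments to the other variables satisfy what remains.
With a = false, by the same count on the reduced clause set, 2 assignments work.
Total: 2 + 2 = 4.

4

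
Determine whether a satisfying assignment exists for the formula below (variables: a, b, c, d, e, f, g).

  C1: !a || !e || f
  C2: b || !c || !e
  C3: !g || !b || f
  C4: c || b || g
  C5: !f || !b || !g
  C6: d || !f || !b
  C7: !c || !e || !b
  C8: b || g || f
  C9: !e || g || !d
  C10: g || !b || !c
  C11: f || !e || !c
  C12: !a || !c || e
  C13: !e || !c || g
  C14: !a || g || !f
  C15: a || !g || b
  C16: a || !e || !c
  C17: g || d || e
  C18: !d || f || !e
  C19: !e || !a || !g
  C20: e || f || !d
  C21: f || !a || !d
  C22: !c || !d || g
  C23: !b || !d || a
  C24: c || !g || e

Yes

Branch on a: set a = false.
Branch on g: set g = false.
Branch on c: set c = false.
From the singleton clause (b), b = true.
From the singleton clause (!d), d = false.
From the singleton clause (!f), f = false.
From the singleton clause (e), e = true.
This assignment satisfies each clause.
A satisfying assignment: a=false, b=true, c=false, d=false, e=true, f=false, g=false.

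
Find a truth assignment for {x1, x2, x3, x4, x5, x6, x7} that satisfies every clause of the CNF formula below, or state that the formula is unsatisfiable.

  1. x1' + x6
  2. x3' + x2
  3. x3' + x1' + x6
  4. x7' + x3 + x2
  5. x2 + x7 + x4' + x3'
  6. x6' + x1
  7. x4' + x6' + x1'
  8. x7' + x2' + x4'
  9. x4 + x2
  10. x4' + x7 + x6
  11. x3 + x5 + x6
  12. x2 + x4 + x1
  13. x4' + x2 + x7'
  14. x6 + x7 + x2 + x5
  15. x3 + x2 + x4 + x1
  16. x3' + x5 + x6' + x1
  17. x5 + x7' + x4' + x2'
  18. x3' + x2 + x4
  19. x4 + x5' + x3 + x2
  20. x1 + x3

Suppose x1 = 0.
From the singleton clause (x6'), x6 = 0.
From the singleton clause (x3), x3 = 1.
From the singleton clause (x2), x2 = 1.
Suppose x7 = 1.
From the singleton clause (x4'), x4 = 0.
No clause remains; x5 is free.

x1: 0, x2: 1, x3: 1, x4: 0, x5: 0, x6: 0, x7: 1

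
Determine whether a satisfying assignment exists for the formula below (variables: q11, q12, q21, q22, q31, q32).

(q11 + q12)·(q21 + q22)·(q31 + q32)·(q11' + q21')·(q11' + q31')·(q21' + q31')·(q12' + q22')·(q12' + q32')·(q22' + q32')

No

Suppose q11 = 1.
Unit clause (q21') forces q21 = 0.
Unit clause (q22) forces q22 = 1.
Unit clause (q31') forces q31 = 0.
Unit clause (q32) forces q32 = 1.
But (q32') is also a unit clause — contradiction.
Undo q11 and try q11 = 0.
Unit clause (q12) forces q12 = 1.
Unit clause (q22') forces q22 = 0.
Unit clause (q21) forces q21 = 1.
Unit clause (q31') forces q31 = 0.
Unit clause (q32) forces q32 = 1.
But (q32') is also a unit clause — contradiction.
Neither q11 = 1 nor q11 = 0 works.
No assignment satisfies every clause.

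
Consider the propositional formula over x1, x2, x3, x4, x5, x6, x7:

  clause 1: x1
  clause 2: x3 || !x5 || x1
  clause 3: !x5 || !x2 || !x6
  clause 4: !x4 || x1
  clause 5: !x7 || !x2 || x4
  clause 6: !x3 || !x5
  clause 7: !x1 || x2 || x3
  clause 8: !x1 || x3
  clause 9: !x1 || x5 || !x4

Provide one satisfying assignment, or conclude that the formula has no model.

x1=true; x2=false; x3=true; x4=false; x5=false; x6=false; x7=true

(x1) alone gives x1 = true.
(x3) alone gives x3 = true.
(!x5) alone gives x5 = false.
(!x4) alone gives x4 = false.
Try x7 = true.
(!x2) alone gives x2 = false.
No clause remains; x6 is free.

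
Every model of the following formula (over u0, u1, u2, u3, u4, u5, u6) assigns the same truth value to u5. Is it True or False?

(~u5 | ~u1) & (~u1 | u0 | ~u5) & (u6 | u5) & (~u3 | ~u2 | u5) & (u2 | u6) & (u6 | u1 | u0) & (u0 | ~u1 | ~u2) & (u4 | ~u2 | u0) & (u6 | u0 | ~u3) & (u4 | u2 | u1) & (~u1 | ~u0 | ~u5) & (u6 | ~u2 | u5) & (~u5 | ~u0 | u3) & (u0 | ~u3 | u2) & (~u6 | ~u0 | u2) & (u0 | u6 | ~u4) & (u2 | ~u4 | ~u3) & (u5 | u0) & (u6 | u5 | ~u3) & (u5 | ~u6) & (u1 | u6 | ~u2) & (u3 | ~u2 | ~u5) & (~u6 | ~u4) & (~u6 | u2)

Suppose u5 = 0.
From the singleton clause (u6), u6 = 1.
But (~u6) is also a unit clause — contradiction.
So every satisfying assignment has u5 = True.

True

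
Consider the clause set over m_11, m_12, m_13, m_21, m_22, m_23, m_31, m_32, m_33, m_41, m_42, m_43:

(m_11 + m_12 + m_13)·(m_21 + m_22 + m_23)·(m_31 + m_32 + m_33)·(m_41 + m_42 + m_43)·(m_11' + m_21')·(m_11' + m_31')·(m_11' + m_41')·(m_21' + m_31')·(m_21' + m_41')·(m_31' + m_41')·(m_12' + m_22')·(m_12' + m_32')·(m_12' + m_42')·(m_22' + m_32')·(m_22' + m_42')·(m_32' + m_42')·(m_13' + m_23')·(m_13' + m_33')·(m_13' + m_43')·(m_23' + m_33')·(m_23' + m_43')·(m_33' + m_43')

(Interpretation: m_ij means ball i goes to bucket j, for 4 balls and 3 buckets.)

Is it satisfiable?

No

Case m_11 = 0:
Case m_12 = 1:
Unit clause (m_22') forces m_22 = 0.
Unit clause (m_32') forces m_32 = 0.
Unit clause (m_42') forces m_42 = 0.
Case m_21 = 1:
Unit clause (m_31') forces m_31 = 0.
Unit clause (m_33) forces m_33 = 1.
Unit clause (m_41') forces m_41 = 0.
Unit clause (m_43) forces m_43 = 1.
But (m_43') is also a unit clause — contradiction.
Undo m_21 and try m_21 = 0.
Unit clause (m_23) forces m_23 = 1.
Unit clause (m_13') forces m_13 = 0.
Unit clause (m_33') forces m_33 = 0.
Unit clause (m_31) forces m_31 = 1.
Unit clause (m_41') forces m_41 = 0.
Unit clause (m_43) forces m_43 = 1.
But (m_43') is also a unit clause — contradiction.
Both values of m_21 lead to a conflict.
Undo m_12 and try m_12 = 0.
Unit clause (m_13) forces m_13 = 1.
Unit clause (m_23') forces m_23 = 0.
Unit clause (m_33') forces m_33 = 0.
Unit clause (m_43') forces m_43 = 0.
Case m_21 = 1:
Unit clause (m_31') forces m_31 = 0.
Unit clause (m_32) forces m_32 = 1.
Unit clause (m_41') forces m_41 = 0.
Unit clause (m_42) forces m_42 = 1.
But (m_42') is also a unit clause — contradiction.
Undo m_21 and try m_21 = 0.
Unit clause (m_22) forces m_22 = 1.
Unit clause (m_32') forces m_32 = 0.
Unit clause (m_31) forces m_31 = 1.
Unit clause (m_41') forces m_41 = 0.
Unit clause (m_42) forces m_42 = 1.
But (m_42') is also a unit clause — contradiction.
Both values of m_21 lead to a conflict.
Both values of m_12 lead to a conflict.
Undo m_11 and try m_11 = 1.
Unit clause (m_21') forces m_21 = 0.
Unit clause (m_31') forces m_31 = 0.
Unit clause (m_41') forces m_41 = 0.
Case m_22 = 1:
Unit clause (m_12') forces m_12 = 0.
Unit clause (m_32') forces m_32 = 0.
Unit clause (m_33) forces m_33 = 1.
Unit clause (m_42') forces m_42 = 0.
Unit clause (m_43) forces m_43 = 1.
But (m_43') is also a unit clause — contradiction.
Undo m_22 and try m_22 = 0.
Unit clause (m_23) forces m_23 = 1.
Unit clause (m_13') forces m_13 = 0.
Unit clause (m_33') forces m_33 = 0.
Unit clause (m_32) forces m_32 = 1.
Unit clause (m_12') forces m_12 = 0.
Unit clause (m_42') forces m_42 = 0.
Unit clause (m_43) forces m_43 = 1.
But (m_43') is also a unit clause — contradiction.
Both values of m_22 lead to a conflict.
Both values of m_11 lead to a conflict.
No assignment satisfies every clause.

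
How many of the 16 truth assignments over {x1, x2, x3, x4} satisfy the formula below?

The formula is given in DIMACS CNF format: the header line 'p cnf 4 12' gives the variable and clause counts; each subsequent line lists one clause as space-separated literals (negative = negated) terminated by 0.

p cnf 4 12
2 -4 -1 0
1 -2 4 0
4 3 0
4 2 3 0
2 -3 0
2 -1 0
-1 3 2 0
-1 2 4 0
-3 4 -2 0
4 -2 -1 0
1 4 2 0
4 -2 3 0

There are 2^4 = 16 truth assignments over (x1, x2, x3, x4).
Check each against the 12 clauses (columns in the order x1, x2, x3, x4):
  F F F F  ✗ fails (x4 ∨ x3)
  F F F T  ✓ satisfies all
  F F T F  ✗ fails (x2 ∨ ¬x3)
  F F T T  ✗ fails (x2 ∨ ¬x3)
  F T F F  ✗ fails (x1 ∨ ¬x2 ∨ x4)
  F T F T  ✓ satisfies all
  F T T F  ✗ fails (x1 ∨ ¬x2 ∨ x4)
  F T T T  ✓ satisfies all
  T F F F  ✗ fails (x4 ∨ x3)
  T F F T  ✗ fails (x2 ∨ ¬x4 ∨ ¬x1)
  T F T F  ✗ fails (x2 ∨ ¬x3)
  T F T T  ✗ fails (x2 ∨ ¬x4 ∨ ¬x1)
  T T F F  ✗ fails (x4 ∨ x3)
  T T F T  ✓ satisfies all
  T T T F  ✗ fails (¬x3 ∨ x4 ∨ ¬x2)
  T T T T  ✓ satisfies all
5 of the 16 rows are models.

5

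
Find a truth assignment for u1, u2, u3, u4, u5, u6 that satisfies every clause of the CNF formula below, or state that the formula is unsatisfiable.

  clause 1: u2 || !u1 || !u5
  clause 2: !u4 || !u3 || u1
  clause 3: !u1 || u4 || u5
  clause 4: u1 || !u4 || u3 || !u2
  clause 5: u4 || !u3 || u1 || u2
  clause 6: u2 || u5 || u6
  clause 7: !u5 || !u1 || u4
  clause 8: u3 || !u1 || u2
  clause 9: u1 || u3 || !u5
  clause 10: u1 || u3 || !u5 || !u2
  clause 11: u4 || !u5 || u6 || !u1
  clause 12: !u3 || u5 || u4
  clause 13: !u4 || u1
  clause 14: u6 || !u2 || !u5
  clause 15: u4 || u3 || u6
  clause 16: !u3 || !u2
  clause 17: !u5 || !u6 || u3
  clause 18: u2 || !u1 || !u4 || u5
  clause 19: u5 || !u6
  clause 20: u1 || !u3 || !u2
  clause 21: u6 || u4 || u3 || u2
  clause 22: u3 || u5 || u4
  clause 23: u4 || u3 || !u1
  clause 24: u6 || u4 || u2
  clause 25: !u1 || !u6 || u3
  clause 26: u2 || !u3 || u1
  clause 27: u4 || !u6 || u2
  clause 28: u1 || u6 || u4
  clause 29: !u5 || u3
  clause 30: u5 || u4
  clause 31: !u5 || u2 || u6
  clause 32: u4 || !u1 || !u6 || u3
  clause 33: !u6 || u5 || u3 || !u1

Branch on u4: set u4 = true.
From the singleton clause (u1), u1 = true.
Branch on u2: set u2 = true.
From the singleton clause (!u3), u3 = false.
From the singleton clause (!u6), u6 = false.
From the singleton clause (!u5), u5 = false.
Every clause now holds.

u1=true; u2=true; u3=false; u4=true; u5=false; u6=false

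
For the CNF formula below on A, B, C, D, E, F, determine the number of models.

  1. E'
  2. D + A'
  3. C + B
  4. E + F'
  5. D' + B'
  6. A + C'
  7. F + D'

1

There are 2^6 = 64 truth assignments over (A, B, C, D, E, F).
Split on C. With C = 1, the clauses containing C are satisfied and C' drops from the rest; 0 of the 2^5 = 32 assignments to the other variables satisfy what remains.
With C = 0, by the same count on the reduced clause set, 1 assignment works.
(One model: A=F, B=T, C=F, D=F, E=F, F=F.)
Total: 0 + 1 = 1.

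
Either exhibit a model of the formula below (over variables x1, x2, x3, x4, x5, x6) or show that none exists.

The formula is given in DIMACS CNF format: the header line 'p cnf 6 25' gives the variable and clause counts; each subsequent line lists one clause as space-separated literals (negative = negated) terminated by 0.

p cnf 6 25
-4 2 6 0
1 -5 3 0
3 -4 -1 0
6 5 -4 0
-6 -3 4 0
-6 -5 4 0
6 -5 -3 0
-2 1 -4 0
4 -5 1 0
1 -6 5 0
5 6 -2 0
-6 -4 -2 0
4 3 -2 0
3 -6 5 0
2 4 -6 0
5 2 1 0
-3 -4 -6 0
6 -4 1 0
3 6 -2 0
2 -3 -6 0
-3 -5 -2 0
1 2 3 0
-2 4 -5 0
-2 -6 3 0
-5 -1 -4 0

x1 ↦ True,  x2 ↦ False,  x3 ↦ False,  x4 ↦ False,  x5 ↦ True,  x6 ↦ False

Case x4 = False:
Case x6 = False:
Case x5 = True:
(¬x3) alone gives x3 = False.
(x1) alone gives x1 = True.
(¬x2) alone gives x2 = False.
All clauses are satisfied.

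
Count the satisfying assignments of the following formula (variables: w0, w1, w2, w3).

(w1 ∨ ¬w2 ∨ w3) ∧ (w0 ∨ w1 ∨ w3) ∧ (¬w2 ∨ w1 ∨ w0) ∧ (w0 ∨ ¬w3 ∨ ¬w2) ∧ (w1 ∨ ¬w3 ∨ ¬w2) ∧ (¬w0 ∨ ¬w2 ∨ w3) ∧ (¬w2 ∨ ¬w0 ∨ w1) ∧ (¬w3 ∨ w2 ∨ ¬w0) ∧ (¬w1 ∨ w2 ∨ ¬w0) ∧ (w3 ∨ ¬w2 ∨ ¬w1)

There are 2^4 = 16 truth assignments over (w0, w1, w2, w3).
Check each against the 10 clauses (columns in the order w0, w1, w2, w3):
  F F F F  ✗ fails (w0 ∨ w1 ∨ w3)
  F F F T  ✓ satisfies all
  F F T F  ✗ fails (w1 ∨ ¬w2 ∨ w3)
  F F T T  ✗ fails (¬w2 ∨ w1 ∨ w0)
  F T F F  ✓ satisfies all
  F T F T  ✓ satisfies all
  F T T F  ✗ fails (w3 ∨ ¬w2 ∨ ¬w1)
  F T T T  ✗ fails (w0 ∨ ¬w3 ∨ ¬w2)
  T F F F  ✓ satisfies all
  T F F T  ✗ fails (¬w3 ∨ w2 ∨ ¬w0)
  T F T F  ✗ fails (w1 ∨ ¬w2 ∨ w3)
  T F T T  ✗ fails (w1 ∨ ¬w3 ∨ ¬w2)
  T T F F  ✗ fails (¬w1 ∨ w2 ∨ ¬w0)
  T T F T  ✗ fails (¬w3 ∨ w2 ∨ ¬w0)
  T T T F  ✗ fails (¬w0 ∨ ¬w2 ∨ w3)
  T T T T  ✓ satisfies all
5 of the 16 rows are models.

5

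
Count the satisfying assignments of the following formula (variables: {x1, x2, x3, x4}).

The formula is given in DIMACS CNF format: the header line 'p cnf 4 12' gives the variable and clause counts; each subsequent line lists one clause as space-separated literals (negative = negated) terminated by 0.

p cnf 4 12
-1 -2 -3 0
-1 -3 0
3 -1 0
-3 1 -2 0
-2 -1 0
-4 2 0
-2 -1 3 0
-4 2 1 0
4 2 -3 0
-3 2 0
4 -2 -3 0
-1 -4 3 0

3

There are 2^4 = 16 truth assignments over (x1, x2, x3, x4).
Check each against the 12 clauses (columns in the order x1, x2, x3, x4):
  F F F F  ✓ satisfies all
  F F F T  ✗ fails (¬x4 ∨ x2)
  F F T F  ✗ fails (x4 ∨ x2 ∨ ¬x3)
  F F T T  ✗ fails (¬x4 ∨ x2)
  F T F F  ✓ satisfies all
  F T F T  ✓ satisfies all
  F T T F  ✗ fails (¬x3 ∨ x1 ∨ ¬x2)
  F T T T  ✗ fails (¬x3 ∨ x1 ∨ ¬x2)
  T F F F  ✗ fails (x3 ∨ ¬x1)
  T F F T  ✗ fails (x3 ∨ ¬x1)
  T F T F  ✗ fails (¬x1 ∨ ¬x3)
  T F T T  ✗ fails (¬x1 ∨ ¬x3)
  T T F F  ✗ fails (x3 ∨ ¬x1)
  T T F T  ✗ fails (x3 ∨ ¬x1)
  T T T F  ✗ fails (¬x1 ∨ ¬x2 ∨ ¬x3)
  T T T T  ✗ fails (¬x1 ∨ ¬x2 ∨ ¬x3)
3 of the 16 rows are models.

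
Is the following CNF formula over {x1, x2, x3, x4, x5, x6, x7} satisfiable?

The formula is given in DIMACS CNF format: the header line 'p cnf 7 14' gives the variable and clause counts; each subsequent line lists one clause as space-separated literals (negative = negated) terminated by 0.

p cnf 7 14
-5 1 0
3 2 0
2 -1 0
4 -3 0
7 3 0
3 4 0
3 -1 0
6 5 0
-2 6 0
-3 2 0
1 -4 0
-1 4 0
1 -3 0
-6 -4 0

Try x5 = False.
(x6) alone gives x6 = True.
(¬x4) alone gives x4 = False.
(¬x3) alone gives x3 = False.
That conflicts with the unit clause (x3).
So x5 must be the other value — set x5 = True.
(x1) alone gives x1 = True.
(x2) alone gives x2 = True.
(x3) alone gives x3 = True.
(x4) alone gives x4 = True.
(x6) alone gives x6 = True.
That conflicts with the unit clause (¬x6).
Neither x5 = True nor x5 = False works.
No assignment satisfies every clause.

Unsatisfiable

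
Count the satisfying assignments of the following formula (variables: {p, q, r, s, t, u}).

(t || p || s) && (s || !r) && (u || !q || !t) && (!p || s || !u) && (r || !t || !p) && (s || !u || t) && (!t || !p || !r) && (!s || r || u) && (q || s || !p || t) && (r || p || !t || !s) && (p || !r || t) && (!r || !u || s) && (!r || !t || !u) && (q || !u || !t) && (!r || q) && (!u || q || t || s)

There are 2^6 = 64 truth assignments over (p, q, r, s, t, u).
Split on r. With r = true, the clauses containing r are satisfied and !r drops from the rest; 2 of the 2^5 = 32 assignments to the other variables satisfy what remains.
With r = false, by the same count on the reduced clause set, 7 assignments work.
(One model: p=F, q=F, r=F, s=F, t=T, u=F.)
Total: 2 + 7 = 9.

9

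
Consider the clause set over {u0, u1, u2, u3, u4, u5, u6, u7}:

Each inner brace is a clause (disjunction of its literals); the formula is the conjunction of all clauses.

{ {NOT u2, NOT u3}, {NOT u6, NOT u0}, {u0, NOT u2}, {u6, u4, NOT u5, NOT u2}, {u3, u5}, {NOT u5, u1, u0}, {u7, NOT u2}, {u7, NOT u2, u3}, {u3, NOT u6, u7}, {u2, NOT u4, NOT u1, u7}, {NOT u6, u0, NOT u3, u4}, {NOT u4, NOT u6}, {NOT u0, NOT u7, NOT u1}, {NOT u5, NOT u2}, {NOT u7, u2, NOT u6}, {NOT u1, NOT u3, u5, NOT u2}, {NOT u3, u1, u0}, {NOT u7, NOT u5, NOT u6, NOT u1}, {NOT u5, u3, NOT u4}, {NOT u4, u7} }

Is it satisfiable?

Satisfiable

Case u2 = false:
Case u6 = false:
Case u3 = true:
Case u1 = true:
Case u4 = false:
Case u0 = false:
Every clause is now satisfied; u5, u7 are unconstrained.
A satisfying assignment: u0=false, u1=true, u2=false, u3=true, u4=false, u5=true, u6=false, u7=false.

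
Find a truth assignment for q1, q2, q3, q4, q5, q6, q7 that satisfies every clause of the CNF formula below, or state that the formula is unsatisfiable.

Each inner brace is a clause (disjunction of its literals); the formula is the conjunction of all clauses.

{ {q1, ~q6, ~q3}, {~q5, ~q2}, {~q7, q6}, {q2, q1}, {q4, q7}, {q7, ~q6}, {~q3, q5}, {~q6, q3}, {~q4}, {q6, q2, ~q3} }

(~q4) alone gives q4 = 0.
(q7) alone gives q7 = 1.
(q6) alone gives q6 = 1.
(q3) alone gives q3 = 1.
(q1) alone gives q1 = 1.
(q5) alone gives q5 = 1.
(~q2) alone gives q2 = 0.
All clauses are satisfied.

q1=1, q2=0, q3=1, q4=0, q5=1, q6=1, q7=1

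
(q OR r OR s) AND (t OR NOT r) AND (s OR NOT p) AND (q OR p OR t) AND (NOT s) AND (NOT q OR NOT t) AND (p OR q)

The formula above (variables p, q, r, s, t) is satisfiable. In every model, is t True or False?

Suppose t = true.
(NOT s) alone gives s = false.
(NOT p) alone gives p = false.
(NOT q) alone gives q = false.
That conflicts with the unit clause (q).
So every satisfying assignment has t = False.

False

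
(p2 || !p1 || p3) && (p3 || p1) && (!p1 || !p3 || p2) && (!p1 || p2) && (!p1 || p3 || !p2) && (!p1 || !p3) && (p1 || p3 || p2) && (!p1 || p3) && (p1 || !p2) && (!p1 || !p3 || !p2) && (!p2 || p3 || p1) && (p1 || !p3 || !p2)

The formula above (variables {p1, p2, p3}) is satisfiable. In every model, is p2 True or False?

False

Suppose p2 = true.
Unit clause (p1) forces p1 = true.
Unit clause (p3) forces p3 = true.
But (!p3) is also a unit clause — contradiction.
So every satisfying assignment has p2 = False.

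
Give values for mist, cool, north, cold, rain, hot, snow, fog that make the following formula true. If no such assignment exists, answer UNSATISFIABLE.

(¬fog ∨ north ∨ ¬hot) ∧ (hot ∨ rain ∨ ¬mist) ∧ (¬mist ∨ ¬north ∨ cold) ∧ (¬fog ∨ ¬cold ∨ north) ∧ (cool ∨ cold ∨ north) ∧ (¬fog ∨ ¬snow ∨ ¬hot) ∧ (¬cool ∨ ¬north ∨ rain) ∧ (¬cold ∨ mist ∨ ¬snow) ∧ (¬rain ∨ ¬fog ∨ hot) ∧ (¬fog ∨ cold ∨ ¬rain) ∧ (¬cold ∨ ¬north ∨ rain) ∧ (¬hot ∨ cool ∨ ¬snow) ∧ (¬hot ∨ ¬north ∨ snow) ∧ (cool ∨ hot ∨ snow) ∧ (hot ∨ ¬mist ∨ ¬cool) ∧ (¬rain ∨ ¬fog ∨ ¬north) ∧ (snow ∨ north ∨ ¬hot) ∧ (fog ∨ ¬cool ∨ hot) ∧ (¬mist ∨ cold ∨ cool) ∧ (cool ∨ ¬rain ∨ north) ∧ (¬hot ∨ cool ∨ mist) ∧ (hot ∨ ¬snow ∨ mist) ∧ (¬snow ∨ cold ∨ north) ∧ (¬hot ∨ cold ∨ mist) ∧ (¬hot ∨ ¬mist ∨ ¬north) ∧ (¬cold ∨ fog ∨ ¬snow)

mist ↦ False,  cool ↦ True,  north ↦ False,  cold ↦ False,  rain ↦ False,  hot ↦ False,  snow ↦ False,  fog ↦ True

Branch on fog: set fog = True.
Branch on north: set north = False.
(¬hot) alone gives hot = False.
(¬cold) alone gives cold = False.
(cool) alone gives cool = True.
(¬rain) alone gives rain = False.
(¬mist) alone gives mist = False.
(¬snow) alone gives snow = False.
Every clause now holds.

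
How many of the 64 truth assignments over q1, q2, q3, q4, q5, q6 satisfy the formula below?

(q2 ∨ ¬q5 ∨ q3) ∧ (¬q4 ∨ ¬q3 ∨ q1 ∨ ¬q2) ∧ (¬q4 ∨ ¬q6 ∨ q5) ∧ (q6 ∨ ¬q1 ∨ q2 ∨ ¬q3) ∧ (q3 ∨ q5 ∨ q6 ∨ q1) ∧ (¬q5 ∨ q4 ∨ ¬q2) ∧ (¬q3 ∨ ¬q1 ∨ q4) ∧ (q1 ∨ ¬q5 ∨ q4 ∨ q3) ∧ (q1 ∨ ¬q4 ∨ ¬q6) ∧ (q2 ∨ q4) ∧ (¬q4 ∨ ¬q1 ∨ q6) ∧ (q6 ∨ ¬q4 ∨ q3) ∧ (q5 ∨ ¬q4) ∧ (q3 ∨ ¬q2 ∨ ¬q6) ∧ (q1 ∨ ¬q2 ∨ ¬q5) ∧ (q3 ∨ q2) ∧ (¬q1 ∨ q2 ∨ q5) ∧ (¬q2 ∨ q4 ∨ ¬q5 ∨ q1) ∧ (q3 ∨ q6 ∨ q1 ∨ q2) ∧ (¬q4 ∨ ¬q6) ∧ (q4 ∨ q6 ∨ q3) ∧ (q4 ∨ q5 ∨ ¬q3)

There are 2^6 = 64 truth assignments over (q1, q2, q3, q4, q5, q6).
Split on q3. With q3 = True, the clauses containing q3 are satisfied and ¬q3 drops from the rest; 1 of the 2^5 = 32 assignments to the other variables satisfy what remains.
With q3 = False, by the same count on the reduced clause set, 0 assignments work.
(One model: q1=F, q2=F, q3=T, q4=T, q5=T, q6=F.)
Total: 1 + 0 = 1.

1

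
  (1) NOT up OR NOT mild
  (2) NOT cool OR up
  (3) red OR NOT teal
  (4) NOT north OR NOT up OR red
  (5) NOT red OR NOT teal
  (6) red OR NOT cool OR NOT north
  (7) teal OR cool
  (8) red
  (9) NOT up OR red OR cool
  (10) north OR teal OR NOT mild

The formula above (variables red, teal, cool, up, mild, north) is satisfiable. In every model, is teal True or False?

Suppose teal = true.
The clause (red) is unit, so red = true.
That conflicts with the unit clause (NOT red).
So every satisfying assignment has teal = False.

False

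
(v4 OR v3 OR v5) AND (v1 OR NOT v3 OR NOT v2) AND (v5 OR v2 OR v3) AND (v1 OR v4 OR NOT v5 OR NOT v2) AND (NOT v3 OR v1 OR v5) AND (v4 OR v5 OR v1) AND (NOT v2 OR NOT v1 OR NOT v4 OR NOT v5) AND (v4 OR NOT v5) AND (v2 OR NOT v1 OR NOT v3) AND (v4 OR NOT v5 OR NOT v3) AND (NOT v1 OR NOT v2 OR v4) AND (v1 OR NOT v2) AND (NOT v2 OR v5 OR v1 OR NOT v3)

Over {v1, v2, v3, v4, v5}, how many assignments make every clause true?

There are 2^5 = 32 truth assignments over (v1, v2, v3, v4, v5).
Split on v5. With v5 = true, the clauses containing v5 are satisfied and NOT v5 drops from the rest; 3 of the 2^4 = 16 assignments to the other variables satisfy what remains.
With v5 = false, by the same count on the reduced clause set, 2 assignments work.
(One model: v1=F, v2=F, v3=F, v4=T, v5=T.)
Total: 3 + 2 = 5.

5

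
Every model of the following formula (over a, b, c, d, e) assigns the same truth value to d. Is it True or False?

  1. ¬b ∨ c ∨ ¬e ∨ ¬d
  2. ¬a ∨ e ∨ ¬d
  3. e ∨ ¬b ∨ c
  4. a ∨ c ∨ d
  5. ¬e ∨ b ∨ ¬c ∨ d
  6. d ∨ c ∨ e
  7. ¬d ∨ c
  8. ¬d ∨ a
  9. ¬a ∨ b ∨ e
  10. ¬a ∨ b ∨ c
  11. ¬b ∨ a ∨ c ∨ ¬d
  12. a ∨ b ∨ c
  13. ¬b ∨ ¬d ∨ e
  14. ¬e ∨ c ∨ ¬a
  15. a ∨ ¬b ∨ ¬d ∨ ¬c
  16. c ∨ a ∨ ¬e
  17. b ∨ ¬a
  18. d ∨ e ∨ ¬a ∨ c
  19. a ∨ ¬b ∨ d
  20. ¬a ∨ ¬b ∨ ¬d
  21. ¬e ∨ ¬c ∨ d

False

Suppose d = True.
(c) alone gives c = True.
(a) alone gives a = True.
(e) alone gives e = True.
(b) alone gives b = True.
Now (¬b) is unsatisfied and unit — conflict.
So every satisfying assignment has d = False.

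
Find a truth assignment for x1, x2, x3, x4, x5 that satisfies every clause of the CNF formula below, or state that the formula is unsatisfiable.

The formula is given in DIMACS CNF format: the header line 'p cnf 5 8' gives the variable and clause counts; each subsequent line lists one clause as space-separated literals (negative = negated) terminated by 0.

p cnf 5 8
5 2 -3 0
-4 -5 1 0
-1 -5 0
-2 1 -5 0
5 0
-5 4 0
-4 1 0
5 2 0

UNSATISFIABLE

Unit clause (x5) forces x5 = True.
Unit clause (¬x1) forces x1 = False.
Unit clause (¬x4) forces x4 = False.
But (x4) is also a unit clause — contradiction.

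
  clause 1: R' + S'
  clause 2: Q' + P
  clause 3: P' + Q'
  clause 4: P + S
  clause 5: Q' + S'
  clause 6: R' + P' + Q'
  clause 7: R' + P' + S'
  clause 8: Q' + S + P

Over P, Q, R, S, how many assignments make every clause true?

There are 2^4 = 16 truth assignments over (P, Q, R, S).
Check each against the 8 clauses (columns in the order P, Q, R, S):
  F F F F  ✗ fails (P + S)
  F F F T  ✓ satisfies all
  F F T F  ✗ fails (P + S)
  F F T T  ✗ fails (R' + S')
  F T F F  ✗ fails (Q' + P)
  F T F T  ✗ fails (Q' + P)
  F T T F  ✗ fails (Q' + P)
  F T T T  ✗ fails (R' + S')
  T F F F  ✓ satisfies all
  T F F T  ✓ satisfies all
  T F T F  ✓ satisfies all
  T F T T  ✗ fails (R' + S')
  T T F F  ✗ fails (P' + Q')
  T T F T  ✗ fails (P' + Q')
  T T T F  ✗ fails (P' + Q')
  T T T T  ✗ fails (R' + S')
4 of the 16 rows are models.

4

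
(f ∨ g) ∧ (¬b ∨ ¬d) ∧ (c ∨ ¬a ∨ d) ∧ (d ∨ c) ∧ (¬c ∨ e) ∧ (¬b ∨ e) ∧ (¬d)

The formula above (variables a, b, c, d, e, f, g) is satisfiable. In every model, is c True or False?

Suppose c = False.
(d) alone gives d = True.
That conflicts with the unit clause (¬d).
So every satisfying assignment has c = True.

True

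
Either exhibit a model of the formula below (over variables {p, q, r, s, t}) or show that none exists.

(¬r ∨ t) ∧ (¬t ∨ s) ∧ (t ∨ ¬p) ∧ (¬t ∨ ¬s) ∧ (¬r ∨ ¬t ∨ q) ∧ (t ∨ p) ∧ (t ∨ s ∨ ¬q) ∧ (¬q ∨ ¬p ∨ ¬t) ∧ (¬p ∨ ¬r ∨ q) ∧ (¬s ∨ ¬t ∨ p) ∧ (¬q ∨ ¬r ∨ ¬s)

UNSATISFIABLE

Suppose r = False.
Suppose t = False.
From the singleton clause (¬p), p = False.
But (p) is also a unit clause — contradiction.
That branch fails; take t = True instead.
From the singleton clause (s), s = True.
But (¬s) is also a unit clause — contradiction.
Either choice for t ends in contradiction.
That branch fails; take r = True instead.
From the singleton clause (t), t = True.
From the singleton clause (s), s = True.
But (¬s) is also a unit clause — contradiction.
Either choice for r ends in contradiction.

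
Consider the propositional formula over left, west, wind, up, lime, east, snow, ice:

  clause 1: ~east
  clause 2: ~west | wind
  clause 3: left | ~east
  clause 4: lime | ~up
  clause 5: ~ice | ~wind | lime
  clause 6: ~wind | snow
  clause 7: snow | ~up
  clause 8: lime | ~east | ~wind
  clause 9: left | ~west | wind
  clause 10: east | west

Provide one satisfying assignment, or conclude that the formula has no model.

From the singleton clause (~east), east = 0.
From the singleton clause (west), west = 1.
From the singleton clause (wind), wind = 1.
From the singleton clause (snow), snow = 1.
Branch on lime: set lime = 1.
No clause remains; left, up, ice are free.

left: 1, west: 1, wind: 1, up: 0, lime: 1, east: 0, snow: 1, ice: 0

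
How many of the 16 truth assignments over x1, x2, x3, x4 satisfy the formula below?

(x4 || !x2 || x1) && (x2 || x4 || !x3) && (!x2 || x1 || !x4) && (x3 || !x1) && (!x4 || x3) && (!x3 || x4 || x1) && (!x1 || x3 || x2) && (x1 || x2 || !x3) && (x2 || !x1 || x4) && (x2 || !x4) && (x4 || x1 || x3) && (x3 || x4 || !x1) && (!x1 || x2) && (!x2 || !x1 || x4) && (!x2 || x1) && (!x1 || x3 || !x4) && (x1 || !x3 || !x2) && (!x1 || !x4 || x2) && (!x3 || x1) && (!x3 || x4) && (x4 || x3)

There are 2^4 = 16 truth assignments over (x1, x2, x3, x4).
Split on x4. With x4 = true, the clauses containing x4 are satisfied and !x4 drops from the rest; 1 of the 2^3 = 8 assignments to the other variables satisfy what remains.
With x4 = false, by the same count on the reduced clause set, 0 assignments work.
Total: 1 + 0 = 1.

1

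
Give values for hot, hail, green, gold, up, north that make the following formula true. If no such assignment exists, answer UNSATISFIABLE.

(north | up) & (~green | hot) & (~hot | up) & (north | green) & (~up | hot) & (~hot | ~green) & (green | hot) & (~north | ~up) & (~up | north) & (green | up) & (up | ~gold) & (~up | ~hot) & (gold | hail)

Suppose north = 1.
From the singleton clause (~up), up = 0.
From the singleton clause (~hot), hot = 0.
From the singleton clause (~green), green = 0.
That conflicts with the unit clause (green).
Backtrack on north: now try north = 0.
From the singleton clause (up), up = 1.
That conflicts with the unit clause (~up).
Either choice for north ends in contradiction.

UNSATISFIABLE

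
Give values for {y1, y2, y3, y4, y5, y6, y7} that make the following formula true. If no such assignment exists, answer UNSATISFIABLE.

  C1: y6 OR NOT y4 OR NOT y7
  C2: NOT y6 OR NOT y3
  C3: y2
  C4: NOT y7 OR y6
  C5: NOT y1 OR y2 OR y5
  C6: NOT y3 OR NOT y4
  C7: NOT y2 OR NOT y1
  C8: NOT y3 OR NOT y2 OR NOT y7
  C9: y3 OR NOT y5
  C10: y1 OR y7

(y2) alone gives y2 = true.
(NOT y1) alone gives y1 = false.
(y7) alone gives y7 = true.
(y6) alone gives y6 = true.
(NOT y3) alone gives y3 = false.
(NOT y5) alone gives y5 = false.
Every clause is now satisfied; y4 is unconstrained.

y1=false; y2=true; y3=false; y4=false; y5=false; y6=true; y7=true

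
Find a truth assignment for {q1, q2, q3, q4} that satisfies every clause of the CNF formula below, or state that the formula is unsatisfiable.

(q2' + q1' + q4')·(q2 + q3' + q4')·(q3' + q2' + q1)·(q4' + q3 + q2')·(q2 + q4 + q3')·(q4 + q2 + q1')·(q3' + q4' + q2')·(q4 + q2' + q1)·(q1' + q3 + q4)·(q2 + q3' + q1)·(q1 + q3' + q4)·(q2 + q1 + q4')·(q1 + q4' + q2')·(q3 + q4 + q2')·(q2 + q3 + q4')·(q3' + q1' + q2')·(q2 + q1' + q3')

Try q2 = 0.
Try q3 = 0.
From the singleton clause (q4'), q4 = 0.
From the singleton clause (q1'), q1 = 0.
All clauses are satisfied.

q1: 0, q2: 0, q3: 0, q4: 0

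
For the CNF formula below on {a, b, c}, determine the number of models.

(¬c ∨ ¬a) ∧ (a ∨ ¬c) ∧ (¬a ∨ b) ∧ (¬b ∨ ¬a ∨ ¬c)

3

There are 2^3 = 8 truth assignments over (a, b, c).
Check each against the 4 clauses (columns in the order a, b, c):
  F F F  ✓ satisfies all
  F F T  ✗ fails (a ∨ ¬c)
  F T F  ✓ satisfies all
  F T T  ✗ fails (a ∨ ¬c)
  T F F  ✗ fails (¬a ∨ b)
  T F T  ✗ fails (¬c ∨ ¬a)
  T T F  ✓ satisfies all
  T T T  ✗ fails (¬c ∨ ¬a)
3 of the 8 rows are models.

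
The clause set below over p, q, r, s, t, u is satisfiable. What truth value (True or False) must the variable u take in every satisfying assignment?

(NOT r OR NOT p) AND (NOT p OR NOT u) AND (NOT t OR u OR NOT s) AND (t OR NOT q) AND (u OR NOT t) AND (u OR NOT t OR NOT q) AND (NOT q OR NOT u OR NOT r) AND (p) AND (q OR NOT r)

Suppose u = true.
Unit clause (NOT p) forces p = false.
That conflicts with the unit clause (p).
So every satisfying assignment has u = False.

False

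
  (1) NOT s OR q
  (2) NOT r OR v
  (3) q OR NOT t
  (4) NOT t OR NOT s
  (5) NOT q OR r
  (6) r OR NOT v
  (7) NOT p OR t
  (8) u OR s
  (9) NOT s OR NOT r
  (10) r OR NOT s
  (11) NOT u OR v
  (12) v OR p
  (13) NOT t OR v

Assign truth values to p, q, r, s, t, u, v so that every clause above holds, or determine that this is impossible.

p: false; q: false; r: true; s: false; t: false; u: true; v: true

Try s = false.
(u) alone gives u = true.
(v) alone gives v = true.
(r) alone gives r = true.
Try q = false.
(NOT t) alone gives t = false.
(NOT p) alone gives p = false.
This assignment satisfies each clause.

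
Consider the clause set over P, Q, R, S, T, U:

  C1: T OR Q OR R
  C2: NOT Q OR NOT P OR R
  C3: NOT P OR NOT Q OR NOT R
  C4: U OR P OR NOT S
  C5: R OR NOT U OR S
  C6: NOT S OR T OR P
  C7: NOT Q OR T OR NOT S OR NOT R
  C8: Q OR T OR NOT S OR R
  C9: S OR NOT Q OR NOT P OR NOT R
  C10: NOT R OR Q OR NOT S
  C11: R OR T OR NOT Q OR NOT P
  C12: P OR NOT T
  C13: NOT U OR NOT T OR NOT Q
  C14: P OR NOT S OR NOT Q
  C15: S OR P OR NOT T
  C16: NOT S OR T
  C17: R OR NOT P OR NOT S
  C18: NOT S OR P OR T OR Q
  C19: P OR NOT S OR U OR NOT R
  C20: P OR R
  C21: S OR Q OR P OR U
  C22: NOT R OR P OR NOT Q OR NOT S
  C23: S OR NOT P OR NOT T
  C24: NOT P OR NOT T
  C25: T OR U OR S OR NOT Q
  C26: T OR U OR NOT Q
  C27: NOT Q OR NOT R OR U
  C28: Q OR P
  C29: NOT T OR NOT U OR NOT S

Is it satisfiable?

Branch on P: set P = true.
(NOT T) alone gives T = false.
(NOT S) alone gives S = false.
Branch on Q: set Q = false.
(R) alone gives R = true.
All clauses hold; U can take either value.
A satisfying assignment: P=true, Q=false, R=true, S=false, T=false, U=false.

Satisfiable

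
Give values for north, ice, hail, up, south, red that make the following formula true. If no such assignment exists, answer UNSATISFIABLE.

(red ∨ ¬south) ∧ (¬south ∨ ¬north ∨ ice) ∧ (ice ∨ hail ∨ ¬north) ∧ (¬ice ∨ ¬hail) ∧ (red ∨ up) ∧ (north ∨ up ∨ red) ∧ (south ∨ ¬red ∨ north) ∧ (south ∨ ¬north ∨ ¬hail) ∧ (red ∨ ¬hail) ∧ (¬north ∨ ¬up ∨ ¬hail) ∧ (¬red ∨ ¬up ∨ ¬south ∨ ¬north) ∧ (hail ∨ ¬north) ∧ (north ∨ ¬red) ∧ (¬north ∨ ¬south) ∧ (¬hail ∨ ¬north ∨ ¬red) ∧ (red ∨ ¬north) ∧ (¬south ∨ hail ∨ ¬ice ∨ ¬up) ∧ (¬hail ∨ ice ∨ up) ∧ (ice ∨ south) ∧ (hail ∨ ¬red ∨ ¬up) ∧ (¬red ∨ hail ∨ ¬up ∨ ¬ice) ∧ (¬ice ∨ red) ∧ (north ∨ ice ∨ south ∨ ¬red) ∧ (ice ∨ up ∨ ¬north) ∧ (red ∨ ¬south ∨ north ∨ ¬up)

Try red = True.
The clause (north) is unit, so north = True.
The clause (hail) is unit, so hail = True.
That conflicts with the unit clause (¬hail).
So red must be the other value — set red = False.
The clause (¬south) is unit, so south = False.
The clause (up) is unit, so up = True.
The clause (¬hail) is unit, so hail = False.
The clause (¬north) is unit, so north = False.
The clause (ice) is unit, so ice = True.
That conflicts with the unit clause (¬ice).
Both values of red lead to a conflict.

UNSATISFIABLE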